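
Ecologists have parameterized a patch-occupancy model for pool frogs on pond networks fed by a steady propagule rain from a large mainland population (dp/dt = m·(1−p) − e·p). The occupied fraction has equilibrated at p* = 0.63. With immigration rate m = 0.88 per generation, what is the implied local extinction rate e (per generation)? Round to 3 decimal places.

0.517

At equilibrium m(1−p*) = e·p*, so e = m(1−p*)/p*.
e = 0.88 × 0.3700 / 0.63 = 0.5168.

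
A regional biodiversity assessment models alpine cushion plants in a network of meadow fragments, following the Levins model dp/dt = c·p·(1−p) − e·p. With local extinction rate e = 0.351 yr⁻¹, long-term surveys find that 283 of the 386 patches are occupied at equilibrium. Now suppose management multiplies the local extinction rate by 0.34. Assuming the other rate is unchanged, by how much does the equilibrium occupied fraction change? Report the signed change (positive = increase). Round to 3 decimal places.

0.176

Observed p* = 283/386 = 0.73316.
Balance c(1−p*) = e gives c = e/(1 − 0.73316) = 0.351/0.26684 = 1.31539.
New p* = 1 − e/c = 1 − 0.11934/1.31539 = 0.90927.
Δp* = 0.90927 − 0.73316 = +0.17611.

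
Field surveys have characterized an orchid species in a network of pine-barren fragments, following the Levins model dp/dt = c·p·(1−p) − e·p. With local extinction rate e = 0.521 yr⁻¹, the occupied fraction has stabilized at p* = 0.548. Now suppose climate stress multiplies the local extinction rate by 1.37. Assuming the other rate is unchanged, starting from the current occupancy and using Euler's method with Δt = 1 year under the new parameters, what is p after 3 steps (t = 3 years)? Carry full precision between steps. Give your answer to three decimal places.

Balance c(1−p*) = e gives c = e/(1 − 0.54800) = 0.521/0.45200 = 1.15265.
Starting from p₀ = 0.54800; update p ← p + (dp/dt)·Δt with the new parameters.
t = 1: p = 0.54800 + (-0.10564) = 0.44236
t = 2: p = 0.44236 + (-0.03141) = 0.41095
t = 3: p = 0.41095 + (-0.01430) = 0.39665

0.397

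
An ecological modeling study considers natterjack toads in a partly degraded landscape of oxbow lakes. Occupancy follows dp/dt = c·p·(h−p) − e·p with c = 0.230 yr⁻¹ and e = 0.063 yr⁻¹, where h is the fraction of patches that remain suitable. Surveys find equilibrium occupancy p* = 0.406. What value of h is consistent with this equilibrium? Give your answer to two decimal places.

0.68

At equilibrium c(h−p*) = e, so h = p* + e/c.
h = 0.406 + 0.063/0.230 = 0.406 + 0.2739 = 0.6799.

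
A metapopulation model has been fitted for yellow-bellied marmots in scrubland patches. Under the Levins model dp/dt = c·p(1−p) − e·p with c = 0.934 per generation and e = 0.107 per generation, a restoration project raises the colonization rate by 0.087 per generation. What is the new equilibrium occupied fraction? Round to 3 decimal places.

Before: p* = 1 − 0.107/0.934 = 0.8854.
After the change, c = 1.021, e = 0.107, so p* = 1 − 0.107/1.021 = 0.8952.

0.895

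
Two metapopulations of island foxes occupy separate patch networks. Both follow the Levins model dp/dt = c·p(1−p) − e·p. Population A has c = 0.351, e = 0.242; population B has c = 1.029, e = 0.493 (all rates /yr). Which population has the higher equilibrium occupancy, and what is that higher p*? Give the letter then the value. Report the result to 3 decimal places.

B, 0.521

A: p*_A = 1 − 0.242/0.351 = 0.3105.
B: p*_B = 1 − 0.493/1.029 = 0.5209.
B is higher at 0.5209.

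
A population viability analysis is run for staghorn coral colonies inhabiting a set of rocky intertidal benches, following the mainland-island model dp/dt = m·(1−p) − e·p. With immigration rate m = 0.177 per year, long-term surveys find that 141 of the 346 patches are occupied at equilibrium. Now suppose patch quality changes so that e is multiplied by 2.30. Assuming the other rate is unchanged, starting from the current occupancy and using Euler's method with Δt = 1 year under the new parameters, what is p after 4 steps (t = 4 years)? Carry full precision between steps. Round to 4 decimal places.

Observed p* = 141/346 = 0.40751.
Balance m(1−p*) = e·p* gives e = m(1−p*)/p* = 0.177×0.59249/0.40751 = 0.25734.
Starting from p₀ = 0.40751; update p ← p + (dp/dt)·Δt with the new parameters.
  1  |  dp/dt·Δt = -0.136331  |  p_1 = 0.271184
  2  |  dp/dt·Δt = -0.031508  |  p_2 = 0.239675
  3  |  dp/dt·Δt = -0.007282  |  p_3 = 0.232393
  4  |  dp/dt·Δt = -0.001683  |  p_4 = 0.230710

0.2307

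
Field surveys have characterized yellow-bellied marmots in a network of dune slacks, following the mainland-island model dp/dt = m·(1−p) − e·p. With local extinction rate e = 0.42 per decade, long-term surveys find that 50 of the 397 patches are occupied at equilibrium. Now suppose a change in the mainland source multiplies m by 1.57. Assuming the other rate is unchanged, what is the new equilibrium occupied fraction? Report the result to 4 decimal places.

0.1845

Observed p* = 50/397 = 0.12594.
Balance m(1−p*) = e·p* gives m = e·p*/(1−p*) = 0.42×0.12594/0.87406 = 0.06052.
New p* = m/(m+e) = 0.09502/(0.09502+0.42000) = 0.18450.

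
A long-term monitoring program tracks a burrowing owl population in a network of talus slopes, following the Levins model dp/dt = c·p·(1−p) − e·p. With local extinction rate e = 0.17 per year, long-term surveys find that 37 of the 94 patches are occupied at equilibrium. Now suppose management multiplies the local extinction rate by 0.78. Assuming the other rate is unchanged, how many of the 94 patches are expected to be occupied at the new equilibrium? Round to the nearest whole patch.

Observed p* = 37/94 = 0.39362.
Balance c(1−p*) = e gives c = e/(1 − 0.39362) = 0.17/0.60638 = 0.28035.
New p* = 1 − e/c = 1 − 0.13260/0.28035 = 0.52702.
Expected occupied = 94 × 0.52702 = 49.54 ≈ 50.

50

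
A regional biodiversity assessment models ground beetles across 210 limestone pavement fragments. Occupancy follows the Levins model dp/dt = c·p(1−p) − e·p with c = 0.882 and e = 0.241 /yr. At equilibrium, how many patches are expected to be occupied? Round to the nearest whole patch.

153

p* = 1 − e/c = 1 − 0.241/0.882 = 0.7268.
Expected occupied patches = N × p* = 210 × 0.7268 = 152.62 ≈ 153.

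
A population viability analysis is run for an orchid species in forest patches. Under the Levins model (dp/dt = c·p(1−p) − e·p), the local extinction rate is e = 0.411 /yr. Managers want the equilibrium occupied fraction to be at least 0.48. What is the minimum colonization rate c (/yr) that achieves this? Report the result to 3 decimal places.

0.790

p* = 1 − e/c ≥ 0.48 requires e/c ≤ 0.5200, i.e. c ≥ e/0.5200.
c_min = 0.411/0.5200 = 0.7904.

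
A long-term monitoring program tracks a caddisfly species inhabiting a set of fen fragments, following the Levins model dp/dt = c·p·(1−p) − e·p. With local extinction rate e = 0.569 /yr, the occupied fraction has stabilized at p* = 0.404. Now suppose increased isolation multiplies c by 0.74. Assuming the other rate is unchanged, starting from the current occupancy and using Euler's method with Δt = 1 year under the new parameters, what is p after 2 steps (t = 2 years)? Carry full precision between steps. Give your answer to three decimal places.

Balance c(1−p*) = e gives c = e/(1 − 0.40400) = 0.569/0.59600 = 0.95470.
Starting from p₀ = 0.40400; update p ← p + (dp/dt)·Δt with the new parameters.
p: 0.40400 → 0.34423  (Δp = -0.05977)
p: 0.34423 → 0.30784  (Δp = -0.03639)

0.308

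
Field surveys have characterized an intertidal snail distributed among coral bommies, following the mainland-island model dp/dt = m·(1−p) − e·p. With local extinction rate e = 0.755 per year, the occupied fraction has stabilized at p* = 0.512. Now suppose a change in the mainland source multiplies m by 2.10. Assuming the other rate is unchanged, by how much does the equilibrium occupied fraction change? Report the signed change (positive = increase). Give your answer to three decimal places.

Balance m(1−p*) = e·p* gives m = e·p*/(1−p*) = 0.755×0.51200/0.48800 = 0.79213.
New p* = m/(m+e) = 1.66347/(1.66347+0.75500) = 0.68782.
Δp* = 0.68782 − 0.51200 = +0.17582.

0.176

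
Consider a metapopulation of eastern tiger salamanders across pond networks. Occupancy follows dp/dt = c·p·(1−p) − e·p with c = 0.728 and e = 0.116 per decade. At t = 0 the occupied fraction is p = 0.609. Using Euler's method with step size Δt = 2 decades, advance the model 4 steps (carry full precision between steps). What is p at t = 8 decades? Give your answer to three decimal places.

0.841

Update rule: p ← p + [c·p·(1−p) − e·p]·Δt with Δt = 2.
t = 2: p = 0.60900 + (+0.20541) = 0.81441
t = 4: p = 0.81441 + (+0.03112) = 0.84554
t = 6: p = 0.84554 + (-0.00600) = 0.83953
t = 8: p = 0.83953 + (+0.00138) = 0.84091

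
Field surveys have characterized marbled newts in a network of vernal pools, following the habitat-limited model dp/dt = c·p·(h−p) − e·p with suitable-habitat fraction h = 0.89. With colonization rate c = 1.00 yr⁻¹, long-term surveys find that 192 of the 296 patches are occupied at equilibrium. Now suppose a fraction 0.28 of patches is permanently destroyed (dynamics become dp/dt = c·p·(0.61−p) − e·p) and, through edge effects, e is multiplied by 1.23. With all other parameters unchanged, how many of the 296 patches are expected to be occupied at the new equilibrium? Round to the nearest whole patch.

Observed p* = 192/296 = 0.64865.
Balance c(h−p*) = e gives e = 1.00×(0.89 − 0.64865) = 0.24135.
New p* = 0.61 − e/c = 0.61 − 0.29686/1.00000 = 0.31314.
Expected occupied = 296 × 0.31314 = 92.69 ≈ 93.

93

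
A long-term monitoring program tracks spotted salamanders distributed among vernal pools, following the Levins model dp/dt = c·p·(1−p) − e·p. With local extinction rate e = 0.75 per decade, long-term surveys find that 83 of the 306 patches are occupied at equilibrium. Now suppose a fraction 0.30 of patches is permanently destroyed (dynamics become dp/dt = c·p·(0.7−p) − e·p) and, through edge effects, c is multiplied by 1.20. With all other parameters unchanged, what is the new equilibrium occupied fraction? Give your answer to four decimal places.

Observed p* = 83/306 = 0.27124.
Balance c(1−p*) = e gives c = e/(1 − 0.27124) = 0.75/0.72876 = 1.02915.
New p* = 0.7 − e/c = 0.7 − 0.75000/1.23498 = 0.09270.

0.0927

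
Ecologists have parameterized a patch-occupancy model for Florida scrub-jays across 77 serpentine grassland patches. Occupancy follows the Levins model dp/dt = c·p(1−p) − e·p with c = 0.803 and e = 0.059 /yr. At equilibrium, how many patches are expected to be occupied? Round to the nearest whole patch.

71

p* = 1 − e/c = 1 − 0.059/0.803 = 0.9265.
Expected occupied patches = N × p* = 77 × 0.9265 = 71.34 ≈ 71.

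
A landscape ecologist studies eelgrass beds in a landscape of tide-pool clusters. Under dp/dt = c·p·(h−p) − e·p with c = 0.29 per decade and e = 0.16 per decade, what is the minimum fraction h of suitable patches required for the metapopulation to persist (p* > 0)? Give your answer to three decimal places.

0.552

p* = h − e/c is positive only when h > e/c.
h_min = e/c = 0.16/0.29 = 0.5517.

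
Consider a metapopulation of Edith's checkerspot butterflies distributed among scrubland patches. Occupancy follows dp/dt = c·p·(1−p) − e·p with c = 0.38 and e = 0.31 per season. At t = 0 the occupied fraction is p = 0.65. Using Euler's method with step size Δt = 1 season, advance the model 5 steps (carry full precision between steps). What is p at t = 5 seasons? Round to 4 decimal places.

Update rule: p ← p + [c·p·(1−p) − e·p]·Δt with Δt = 1.
step 1: Δp = -0.11505, p = 0.53495
step 2: Δp = -0.07130, p = 0.46365
step 3: Δp = -0.04923, p = 0.41442
step 4: Δp = -0.03625, p = 0.37816
step 5: Δp = -0.02787, p = 0.35029

0.3503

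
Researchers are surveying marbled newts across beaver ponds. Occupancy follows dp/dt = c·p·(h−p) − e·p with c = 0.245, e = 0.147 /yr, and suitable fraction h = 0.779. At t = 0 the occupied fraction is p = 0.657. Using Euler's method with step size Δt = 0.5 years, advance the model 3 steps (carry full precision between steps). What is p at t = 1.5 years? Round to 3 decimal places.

0.556

Update rule: p ← p + [c·p·(h−p) − e·p]·Δt with Δt = 0.5.
step 1: Δp = -0.03847, p = 0.61853
step 2: Δp = -0.03330, p = 0.58523
step 3: Δp = -0.02912, p = 0.55610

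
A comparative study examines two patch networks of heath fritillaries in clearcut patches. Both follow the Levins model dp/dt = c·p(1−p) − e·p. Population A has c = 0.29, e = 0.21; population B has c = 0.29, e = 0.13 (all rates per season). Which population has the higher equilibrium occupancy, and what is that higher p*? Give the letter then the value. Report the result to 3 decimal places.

A: p*_A = 1 − 0.21/0.29 = 0.2759.
B: p*_B = 1 − 0.13/0.29 = 0.5517.
B is higher at 0.5517.

B, 0.552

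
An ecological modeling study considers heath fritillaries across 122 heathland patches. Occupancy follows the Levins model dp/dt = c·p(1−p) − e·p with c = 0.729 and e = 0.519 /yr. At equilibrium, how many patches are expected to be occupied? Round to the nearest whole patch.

35

p* = 1 − e/c = 1 − 0.519/0.729 = 0.2881.
Expected occupied patches = N × p* = 122 × 0.2881 = 35.14 ≈ 35.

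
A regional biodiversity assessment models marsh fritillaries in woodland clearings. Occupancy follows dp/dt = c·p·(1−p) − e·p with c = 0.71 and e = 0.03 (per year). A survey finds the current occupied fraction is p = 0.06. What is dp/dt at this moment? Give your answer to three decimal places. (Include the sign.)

0.038

Colonization term: c·p·(1−p) = 0.71×0.06×0.9400 = 0.04004.
Extinction term: e·p = 0.00180.
dp/dt = 0.04004 − 0.00180 = 0.03824.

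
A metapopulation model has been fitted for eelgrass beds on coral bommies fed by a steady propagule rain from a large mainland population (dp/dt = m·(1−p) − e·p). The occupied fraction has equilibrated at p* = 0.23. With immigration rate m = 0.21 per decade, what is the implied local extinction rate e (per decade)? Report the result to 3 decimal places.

At equilibrium m(1−p*) = e·p*, so e = m(1−p*)/p*.
e = 0.21 × 0.7700 / 0.23 = 0.7030.

0.703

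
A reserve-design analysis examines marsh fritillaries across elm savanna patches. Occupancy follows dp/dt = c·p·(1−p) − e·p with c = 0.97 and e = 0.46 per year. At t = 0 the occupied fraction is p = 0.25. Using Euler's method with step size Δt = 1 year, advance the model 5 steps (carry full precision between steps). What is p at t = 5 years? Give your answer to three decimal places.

Update rule: p ← p + [c·p·(1−p) − e·p]·Δt with Δt = 1.
  1  |  dp/dt·Δt = +0.066875  |  p_1 = 0.316875
  2  |  dp/dt·Δt = +0.064209  |  p_2 = 0.381084
  3  |  dp/dt·Δt = +0.053485  |  p_3 = 0.434568
  4  |  dp/dt·Δt = +0.038446  |  p_4 = 0.473014
  5  |  dp/dt·Δt = +0.024207  |  p_5 = 0.497221

0.497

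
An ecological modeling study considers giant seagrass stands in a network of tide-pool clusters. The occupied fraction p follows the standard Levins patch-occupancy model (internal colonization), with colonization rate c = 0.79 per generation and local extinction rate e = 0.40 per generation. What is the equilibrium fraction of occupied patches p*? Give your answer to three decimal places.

At equilibrium, colonization balances extinction: c·p*·(1−p*) = e·p*.
So p* = 1 − e/c = 1 − 0.40/0.79 = 1 − 0.5063 = 0.4937.

0.494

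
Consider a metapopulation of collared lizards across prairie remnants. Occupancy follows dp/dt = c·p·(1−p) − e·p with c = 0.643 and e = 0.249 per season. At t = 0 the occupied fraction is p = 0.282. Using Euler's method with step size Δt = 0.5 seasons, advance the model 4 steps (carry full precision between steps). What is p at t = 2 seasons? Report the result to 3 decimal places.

Update rule: p ← p + [c·p·(1−p) − e·p]·Δt with Δt = 0.5.
  1  |  dp/dt·Δt = +0.029987  |  p_1 = 0.311987
  2  |  dp/dt·Δt = +0.030168  |  p_2 = 0.342155
  3  |  dp/dt·Δt = +0.029767  |  p_3 = 0.371922
  4  |  dp/dt·Δt = +0.028797  |  p_4 = 0.400718

0.401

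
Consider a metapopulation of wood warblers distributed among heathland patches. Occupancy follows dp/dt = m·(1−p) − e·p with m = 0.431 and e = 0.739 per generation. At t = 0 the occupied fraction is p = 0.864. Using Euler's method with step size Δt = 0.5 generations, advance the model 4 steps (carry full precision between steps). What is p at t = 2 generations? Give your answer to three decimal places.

Update rule: p ← p + [m·(1−p) − e·p]·Δt with Δt = 0.5.
step 1: Δp = -0.28994, p = 0.57406
step 2: Δp = -0.12033, p = 0.45373
step 3: Δp = -0.04993, p = 0.40380
step 4: Δp = -0.02072, p = 0.38308

0.383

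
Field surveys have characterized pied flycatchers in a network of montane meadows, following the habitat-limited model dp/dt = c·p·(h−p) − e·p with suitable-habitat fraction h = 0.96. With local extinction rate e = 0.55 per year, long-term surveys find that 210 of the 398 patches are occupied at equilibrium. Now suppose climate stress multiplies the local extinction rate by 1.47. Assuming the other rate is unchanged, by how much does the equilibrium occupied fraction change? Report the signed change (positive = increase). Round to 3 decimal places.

-0.203

Observed p* = 210/398 = 0.52764.
Balance c(h−p*) = e gives c = e/(0.96 − 0.52764) = 0.55/0.43236 = 1.27209.
New p* = 0.96 − e/c = 0.96 − 0.80850/1.27209 = 0.32443.
Δp* = 0.32443 − 0.52764 = -0.20321.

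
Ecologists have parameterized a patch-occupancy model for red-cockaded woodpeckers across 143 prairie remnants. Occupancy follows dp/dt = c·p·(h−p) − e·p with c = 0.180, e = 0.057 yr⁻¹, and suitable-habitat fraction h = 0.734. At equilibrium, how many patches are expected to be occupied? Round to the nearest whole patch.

p* = h − e/c = 0.734 − 0.3167 = 0.4173.
Expected occupied patches = N × p* = 143 × 0.4173 = 59.68 ≈ 60.

60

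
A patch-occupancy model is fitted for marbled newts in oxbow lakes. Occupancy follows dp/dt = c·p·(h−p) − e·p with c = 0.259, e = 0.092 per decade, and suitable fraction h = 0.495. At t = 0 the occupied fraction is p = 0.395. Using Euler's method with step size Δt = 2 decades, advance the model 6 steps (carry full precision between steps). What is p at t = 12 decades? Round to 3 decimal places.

0.231

Update rule: p ← p + [c·p·(h−p) − e·p]·Δt with Δt = 2.
step 1: Δp = -0.05222, p = 0.34278
step 2: Δp = -0.03604, p = 0.30674
step 3: Δp = -0.02653, p = 0.28021
step 4: Δp = -0.02038, p = 0.25983
step 5: Δp = -0.01616, p = 0.24367
step 6: Δp = -0.01311, p = 0.23056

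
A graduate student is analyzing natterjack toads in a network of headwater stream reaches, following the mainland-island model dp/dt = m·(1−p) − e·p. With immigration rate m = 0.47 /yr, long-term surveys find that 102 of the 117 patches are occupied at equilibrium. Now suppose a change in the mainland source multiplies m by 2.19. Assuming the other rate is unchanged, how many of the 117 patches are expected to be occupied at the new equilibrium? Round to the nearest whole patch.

110

Observed p* = 102/117 = 0.87179.
Balance m(1−p*) = e·p* gives e = m(1−p*)/p* = 0.47×0.12821/0.87179 = 0.06912.
New p* = m/(m+e) = 1.02930/(1.02930+0.06912) = 0.93707.
Expected occupied = 117 × 0.93707 = 109.64 ≈ 110.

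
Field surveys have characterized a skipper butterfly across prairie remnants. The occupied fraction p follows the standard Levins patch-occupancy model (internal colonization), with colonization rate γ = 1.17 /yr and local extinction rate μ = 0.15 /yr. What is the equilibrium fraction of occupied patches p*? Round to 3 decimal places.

Setting dp/dt = 0 and dividing through by p* gives γ·(1−p*) = μ.
So p* = 1 − μ/γ = 1 − 0.15/1.17 = 1 − 0.1282 = 0.8718.

0.872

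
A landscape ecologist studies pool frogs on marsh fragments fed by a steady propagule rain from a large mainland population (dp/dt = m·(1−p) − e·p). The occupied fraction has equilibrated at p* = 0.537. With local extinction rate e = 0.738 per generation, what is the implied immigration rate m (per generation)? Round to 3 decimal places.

At equilibrium m(1−p*) = e·p*, so m = e·p*/(1−p*).
m = 0.738 × 0.537 / 0.4630 = 0.3963/0.4630 = 0.8560.

0.856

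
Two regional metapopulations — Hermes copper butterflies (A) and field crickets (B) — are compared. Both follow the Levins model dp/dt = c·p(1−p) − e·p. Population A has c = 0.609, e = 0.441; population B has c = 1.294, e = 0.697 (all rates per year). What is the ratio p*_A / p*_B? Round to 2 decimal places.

A: p*_A = 1 − 0.441/0.609 = 0.2759.
B: p*_B = 1 − 0.697/1.294 = 0.4614.
p*_A / p*_B = 0.2759/0.4614 = 0.5979.

0.60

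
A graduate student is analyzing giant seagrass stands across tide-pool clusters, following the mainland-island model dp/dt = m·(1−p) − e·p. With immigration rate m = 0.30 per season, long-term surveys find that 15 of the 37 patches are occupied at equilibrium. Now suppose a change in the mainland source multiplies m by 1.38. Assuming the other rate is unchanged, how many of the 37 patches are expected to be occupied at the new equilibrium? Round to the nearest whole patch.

18

Observed p* = 15/37 = 0.40541.
Balance m(1−p*) = e·p* gives e = m(1−p*)/p* = 0.30×0.59459/0.40541 = 0.43999.
New p* = m/(m+e) = 0.41400/(0.41400+0.43999) = 0.48478.
Expected occupied = 37 × 0.48478 = 17.94 ≈ 18.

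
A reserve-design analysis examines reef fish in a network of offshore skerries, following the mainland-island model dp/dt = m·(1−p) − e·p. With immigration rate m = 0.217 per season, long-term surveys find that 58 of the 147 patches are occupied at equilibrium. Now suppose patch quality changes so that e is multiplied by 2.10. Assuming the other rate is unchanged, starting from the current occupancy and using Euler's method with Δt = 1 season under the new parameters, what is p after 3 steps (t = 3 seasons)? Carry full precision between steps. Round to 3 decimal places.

Observed p* = 58/147 = 0.39456.
Balance m(1−p*) = e·p* gives e = m(1−p*)/p* = 0.217×0.60544/0.39456 = 0.33298.
Starting from p₀ = 0.39456; update p ← p + (dp/dt)·Δt with the new parameters.
p: 0.39456 → 0.25004  (Δp = -0.14452)
p: 0.25004 → 0.23794  (Δp = -0.01210)
p: 0.23794 → 0.23692  (Δp = -0.00101)

0.237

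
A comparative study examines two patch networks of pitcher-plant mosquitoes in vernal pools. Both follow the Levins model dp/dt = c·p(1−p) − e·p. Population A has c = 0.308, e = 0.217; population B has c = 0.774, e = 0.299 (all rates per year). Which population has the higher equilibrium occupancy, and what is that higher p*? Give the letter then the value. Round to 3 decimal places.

A: p*_A = 1 − 0.217/0.308 = 0.2955.
B: p*_B = 1 − 0.299/0.774 = 0.6137.
B is higher at 0.6137.

B, 0.614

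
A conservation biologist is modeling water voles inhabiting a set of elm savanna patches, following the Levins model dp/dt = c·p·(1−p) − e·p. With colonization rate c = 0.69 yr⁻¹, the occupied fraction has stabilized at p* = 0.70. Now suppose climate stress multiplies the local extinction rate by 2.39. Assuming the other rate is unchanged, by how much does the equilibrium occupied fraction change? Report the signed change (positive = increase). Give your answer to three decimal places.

Balance c(1−p*) = e gives e = 0.69×(1 − 0.70000) = 0.20700.
New p* = 1 − e/c = 1 − 0.49473/0.69000 = 0.28300.
Δp* = 0.28300 − 0.70000 = -0.41700.

-0.417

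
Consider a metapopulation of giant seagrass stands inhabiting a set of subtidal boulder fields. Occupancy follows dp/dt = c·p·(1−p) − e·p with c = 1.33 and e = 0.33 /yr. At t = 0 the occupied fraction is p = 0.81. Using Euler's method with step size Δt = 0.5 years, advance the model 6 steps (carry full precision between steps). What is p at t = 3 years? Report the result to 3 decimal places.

Update rule: p ← p + [c·p·(1−p) − e·p]·Δt with Δt = 0.5.
p: 0.81000 → 0.77869  (Δp = -0.03131)
p: 0.77869 → 0.76481  (Δp = -0.01389)
p: 0.76481 → 0.75823  (Δp = -0.00658)
p: 0.75823 → 0.75503  (Δp = -0.00320)
p: 0.75503 → 0.75345  (Δp = -0.00158)
p: 0.75345 → 0.75266  (Δp = -0.00079)

0.753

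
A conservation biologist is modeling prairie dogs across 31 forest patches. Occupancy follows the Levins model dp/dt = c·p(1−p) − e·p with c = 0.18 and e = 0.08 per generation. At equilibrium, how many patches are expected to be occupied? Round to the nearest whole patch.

17

p* = 1 − e/c = 1 − 0.08/0.18 = 0.5556.
Expected occupied patches = N × p* = 31 × 0.5556 = 17.22 ≈ 17.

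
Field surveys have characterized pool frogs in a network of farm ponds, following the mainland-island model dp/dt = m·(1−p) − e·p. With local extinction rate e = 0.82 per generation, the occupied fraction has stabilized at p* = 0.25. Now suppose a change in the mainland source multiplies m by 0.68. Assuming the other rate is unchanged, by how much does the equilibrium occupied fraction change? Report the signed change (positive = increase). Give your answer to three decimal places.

Balance m(1−p*) = e·p* gives m = e·p*/(1−p*) = 0.82×0.25000/0.75000 = 0.27333.
New p* = m/(m+e) = 0.18586/(0.18586+0.82000) = 0.18478.
Δp* = 0.18478 − 0.25000 = -0.06522.

-0.065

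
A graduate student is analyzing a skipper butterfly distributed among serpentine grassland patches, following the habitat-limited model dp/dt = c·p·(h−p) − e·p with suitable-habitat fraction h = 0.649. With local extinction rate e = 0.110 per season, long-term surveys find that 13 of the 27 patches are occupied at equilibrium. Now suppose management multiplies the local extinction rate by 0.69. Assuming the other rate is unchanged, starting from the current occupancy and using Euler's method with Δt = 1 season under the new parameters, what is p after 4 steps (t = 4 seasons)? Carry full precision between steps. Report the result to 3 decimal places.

Observed p* = 13/27 = 0.48148.
Balance c(h−p*) = e gives c = e/(0.649 − 0.48148) = 0.110/0.16752 = 0.65664.
Starting from p₀ = 0.48148; update p ← p + (dp/dt)·Δt with the new parameters.
  1  |  dp/dt·Δt = +0.016419  |  p_1 = 0.497900
  2  |  dp/dt·Δt = +0.011610  |  p_2 = 0.509510
  3  |  dp/dt·Δt = +0.007997  |  p_3 = 0.517507
  4  |  dp/dt·Δt = +0.005405  |  p_4 = 0.522912

0.523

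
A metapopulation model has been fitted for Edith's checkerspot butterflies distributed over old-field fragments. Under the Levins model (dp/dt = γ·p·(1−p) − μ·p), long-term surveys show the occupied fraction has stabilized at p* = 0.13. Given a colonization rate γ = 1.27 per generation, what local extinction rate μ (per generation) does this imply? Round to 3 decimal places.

1.105

At equilibrium γ(1−p*) = μ.
μ = 1.27 × (1 − 0.13) = 1.27 × 0.8700 = 1.1049.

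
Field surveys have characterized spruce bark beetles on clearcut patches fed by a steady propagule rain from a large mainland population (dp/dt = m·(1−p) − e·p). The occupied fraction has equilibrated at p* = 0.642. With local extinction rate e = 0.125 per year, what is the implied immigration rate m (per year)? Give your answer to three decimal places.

At equilibrium m(1−p*) = e·p*, so m = e·p*/(1−p*).
m = 0.125 × 0.642 / 0.3580 = 0.0803/0.3580 = 0.2242.

0.224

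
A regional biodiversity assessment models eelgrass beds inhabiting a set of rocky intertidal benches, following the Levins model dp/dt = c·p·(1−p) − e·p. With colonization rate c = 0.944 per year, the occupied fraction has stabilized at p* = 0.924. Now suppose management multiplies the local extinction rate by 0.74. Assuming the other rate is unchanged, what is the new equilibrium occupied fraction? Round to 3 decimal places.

0.944

Balance c(1−p*) = e gives e = 0.944×(1 − 0.92400) = 0.07174.
New p* = 1 − e/c = 1 − 0.05309/0.94400 = 0.94376.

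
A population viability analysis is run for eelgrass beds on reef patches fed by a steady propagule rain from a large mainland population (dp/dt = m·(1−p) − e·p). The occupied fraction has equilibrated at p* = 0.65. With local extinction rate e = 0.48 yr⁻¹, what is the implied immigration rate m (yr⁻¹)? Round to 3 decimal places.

At equilibrium m(1−p*) = e·p*, so m = e·p*/(1−p*).
m = 0.48 × 0.65 / 0.3500 = 0.3120/0.3500 = 0.8914.

0.891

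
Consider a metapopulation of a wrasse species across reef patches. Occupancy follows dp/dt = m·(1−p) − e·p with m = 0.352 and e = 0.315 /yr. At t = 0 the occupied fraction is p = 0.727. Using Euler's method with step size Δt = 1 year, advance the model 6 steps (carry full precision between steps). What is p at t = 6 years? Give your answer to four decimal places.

0.5280

Update rule: p ← p + [m·(1−p) − e·p]·Δt with Δt = 1.
  1  |  dp/dt·Δt = -0.132909  |  p_1 = 0.594091
  2  |  dp/dt·Δt = -0.044259  |  p_2 = 0.549832
  3  |  dp/dt·Δt = -0.014738  |  p_3 = 0.535094
  4  |  dp/dt·Δt = -0.004908  |  p_4 = 0.530186
  5  |  dp/dt·Δt = -0.001634  |  p_5 = 0.528552
  6  |  dp/dt·Δt = -0.000544  |  p_6 = 0.528008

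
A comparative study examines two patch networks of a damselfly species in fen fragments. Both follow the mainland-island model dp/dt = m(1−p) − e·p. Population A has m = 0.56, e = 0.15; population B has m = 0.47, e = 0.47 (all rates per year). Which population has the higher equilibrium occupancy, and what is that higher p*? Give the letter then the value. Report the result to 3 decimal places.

A, 0.789

A: p*_A = m/(m+e) = 0.56/0.7100 = 0.7887.
B: p*_B = 0.47/0.9400 = 0.5000.
A is higher at 0.7887.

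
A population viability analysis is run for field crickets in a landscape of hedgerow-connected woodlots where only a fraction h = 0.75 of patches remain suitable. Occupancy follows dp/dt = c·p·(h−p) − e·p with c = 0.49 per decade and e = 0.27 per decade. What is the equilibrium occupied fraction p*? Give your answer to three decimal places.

0.199

Setting dp/dt = 0 and dividing by p* gives c·(h−p*) = e.
So p* = h − e/c = 0.75 − 0.27/0.49 = 0.75 − 0.5510 = 0.1990.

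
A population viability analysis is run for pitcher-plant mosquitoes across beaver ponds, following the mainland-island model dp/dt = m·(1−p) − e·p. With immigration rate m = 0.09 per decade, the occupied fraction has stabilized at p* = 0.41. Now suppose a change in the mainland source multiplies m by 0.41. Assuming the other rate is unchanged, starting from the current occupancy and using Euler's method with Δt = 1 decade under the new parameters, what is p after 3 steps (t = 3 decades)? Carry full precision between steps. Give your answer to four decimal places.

0.3308

Balance m(1−p*) = e·p* gives e = m(1−p*)/p* = 0.09×0.59000/0.41000 = 0.12951.
Starting from p₀ = 0.41000; update p ← p + (dp/dt)·Δt with the new parameters.
  1  |  dp/dt·Δt = -0.031329  |  p_1 = 0.378671
  2  |  dp/dt·Δt = -0.026115  |  p_2 = 0.352556
  3  |  dp/dt·Δt = -0.021770  |  p_3 = 0.330786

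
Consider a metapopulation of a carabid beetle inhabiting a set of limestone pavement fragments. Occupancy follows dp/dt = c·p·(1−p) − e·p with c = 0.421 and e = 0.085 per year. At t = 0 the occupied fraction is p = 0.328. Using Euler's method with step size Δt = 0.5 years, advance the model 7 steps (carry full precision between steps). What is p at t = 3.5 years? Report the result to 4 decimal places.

0.5551

Update rule: p ← p + [c·p·(1−p) − e·p]·Δt with Δt = 0.5.
t = 0.5: p = 0.32800 + (+0.03246) = 0.36046
t = 1: p = 0.36046 + (+0.03321) = 0.39366
t = 1.5: p = 0.39366 + (+0.03351) = 0.42718
t = 2: p = 0.42718 + (+0.03335) = 0.46053
t = 2.5: p = 0.46053 + (+0.03272) = 0.49326
t = 3: p = 0.49326 + (+0.03165) = 0.52491
t = 3.5: p = 0.52491 + (+0.03019) = 0.55509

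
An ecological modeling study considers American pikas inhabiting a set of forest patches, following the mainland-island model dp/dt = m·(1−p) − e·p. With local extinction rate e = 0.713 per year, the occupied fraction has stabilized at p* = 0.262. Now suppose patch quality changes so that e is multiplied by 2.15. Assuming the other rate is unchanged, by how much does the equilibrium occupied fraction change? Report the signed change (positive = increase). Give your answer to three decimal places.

Balance m(1−p*) = e·p* gives m = e·p*/(1−p*) = 0.713×0.26200/0.73800 = 0.25312.
New p* = m/(m+e) = 0.25312/(0.25312+1.53295) = 0.14172.
Δp* = 0.14172 − 0.26200 = -0.12028.

-0.120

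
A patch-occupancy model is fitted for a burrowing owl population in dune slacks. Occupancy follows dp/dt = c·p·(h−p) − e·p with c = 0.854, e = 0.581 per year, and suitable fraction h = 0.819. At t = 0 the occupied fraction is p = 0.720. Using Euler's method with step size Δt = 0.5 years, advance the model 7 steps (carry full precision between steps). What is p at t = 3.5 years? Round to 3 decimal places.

Update rule: p ← p + [c·p·(h−p) − e·p]·Δt with Δt = 0.5.
  1  |  dp/dt·Δt = -0.178723  |  p_1 = 0.541277
  2  |  dp/dt·Δt = -0.093052  |  p_2 = 0.448225
  3  |  dp/dt·Δt = -0.059246  |  p_3 = 0.388979
  4  |  dp/dt·Δt = -0.041574  |  p_4 = 0.347404
  5  |  dp/dt·Δt = -0.030964  |  p_5 = 0.316441
  6  |  dp/dt·Δt = -0.024020  |  p_6 = 0.292421
  7  |  dp/dt·Δt = -0.019198  |  p_7 = 0.273223

0.273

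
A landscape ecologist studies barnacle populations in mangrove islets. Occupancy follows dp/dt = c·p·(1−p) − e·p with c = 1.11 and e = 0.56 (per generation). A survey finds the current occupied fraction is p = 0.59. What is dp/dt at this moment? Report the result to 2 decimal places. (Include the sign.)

-0.06

Colonization term: c·p·(1−p) = 1.11×0.59×0.4100 = 0.26851.
Extinction term: e·p = 0.33040.
dp/dt = 0.26851 − 0.33040 = -0.06189.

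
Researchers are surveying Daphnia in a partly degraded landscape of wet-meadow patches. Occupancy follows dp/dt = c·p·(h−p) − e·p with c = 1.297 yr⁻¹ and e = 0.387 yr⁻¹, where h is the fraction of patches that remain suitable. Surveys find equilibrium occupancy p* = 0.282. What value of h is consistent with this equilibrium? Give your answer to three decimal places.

0.580

At equilibrium c(h−p*) = e, so h = p* + e/c.
h = 0.282 + 0.387/1.297 = 0.282 + 0.2984 = 0.5804.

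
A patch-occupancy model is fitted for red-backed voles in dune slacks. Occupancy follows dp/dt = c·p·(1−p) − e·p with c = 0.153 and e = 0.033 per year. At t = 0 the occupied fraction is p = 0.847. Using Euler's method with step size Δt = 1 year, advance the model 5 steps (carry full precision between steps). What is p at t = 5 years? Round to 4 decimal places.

Update rule: p ← p + [c·p·(1−p) − e·p]·Δt with Δt = 1.
p: 0.84700 → 0.83888  (Δp = -0.00812)
p: 0.83888 → 0.83187  (Δp = -0.00700)
p: 0.83187 → 0.82582  (Δp = -0.00605)
p: 0.82582 → 0.82058  (Δp = -0.00524)
p: 0.82058 → 0.81602  (Δp = -0.00455)

0.8160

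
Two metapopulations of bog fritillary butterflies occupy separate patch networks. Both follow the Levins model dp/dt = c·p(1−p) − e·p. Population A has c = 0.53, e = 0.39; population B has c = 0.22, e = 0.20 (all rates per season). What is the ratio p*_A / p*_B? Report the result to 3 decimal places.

2.906

A: p*_A = 1 − 0.39/0.53 = 0.2642.
B: p*_B = 1 − 0.20/0.22 = 0.0909.
p*_A / p*_B = 0.2642/0.0909 = 2.9057.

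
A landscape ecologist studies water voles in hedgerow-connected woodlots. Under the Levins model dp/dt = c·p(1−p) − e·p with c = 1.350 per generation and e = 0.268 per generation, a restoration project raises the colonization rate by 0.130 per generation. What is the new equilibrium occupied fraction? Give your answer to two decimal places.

Before: p* = 1 − 0.268/1.350 = 0.8015.
After the change, c = 1.48, e = 0.268, so p* = 1 − 0.268/1.48 = 0.8189.

0.82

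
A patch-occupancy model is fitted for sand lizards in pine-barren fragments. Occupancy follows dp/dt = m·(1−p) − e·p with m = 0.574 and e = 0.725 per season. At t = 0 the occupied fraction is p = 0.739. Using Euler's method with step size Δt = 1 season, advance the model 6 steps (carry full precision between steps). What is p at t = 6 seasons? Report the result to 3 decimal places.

0.442

Update rule: p ← p + [m·(1−p) − e·p]·Δt with Δt = 1.
p: 0.73900 → 0.35304  (Δp = -0.38596)
p: 0.35304 → 0.46844  (Δp = +0.11540)
p: 0.46844 → 0.43394  (Δp = -0.03451)
p: 0.43394 → 0.44425  (Δp = +0.01032)
p: 0.44425 → 0.44117  (Δp = -0.00308)
p: 0.44117 → 0.44209  (Δp = +0.00092)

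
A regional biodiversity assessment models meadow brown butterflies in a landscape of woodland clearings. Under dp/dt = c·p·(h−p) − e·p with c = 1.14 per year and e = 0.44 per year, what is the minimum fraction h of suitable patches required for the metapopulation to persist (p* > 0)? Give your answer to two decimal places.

0.39

p* = h − e/c is positive only when h > e/c.
h_min = e/c = 0.44/1.14 = 0.3860.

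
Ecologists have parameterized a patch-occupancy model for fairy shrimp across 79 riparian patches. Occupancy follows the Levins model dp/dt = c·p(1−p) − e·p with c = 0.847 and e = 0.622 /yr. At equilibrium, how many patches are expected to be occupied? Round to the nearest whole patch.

21

p* = 1 − e/c = 1 − 0.622/0.847 = 0.2656.
Expected occupied patches = N × p* = 79 × 0.2656 = 20.99 ≈ 21.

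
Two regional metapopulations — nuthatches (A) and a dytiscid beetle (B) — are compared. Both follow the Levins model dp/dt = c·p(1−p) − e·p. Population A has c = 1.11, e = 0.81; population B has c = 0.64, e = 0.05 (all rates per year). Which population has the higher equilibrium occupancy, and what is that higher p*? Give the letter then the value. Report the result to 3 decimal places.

B, 0.922

A: p*_A = 1 − 0.81/1.11 = 0.2703.
B: p*_B = 1 − 0.05/0.64 = 0.9219.
B is higher at 0.9219.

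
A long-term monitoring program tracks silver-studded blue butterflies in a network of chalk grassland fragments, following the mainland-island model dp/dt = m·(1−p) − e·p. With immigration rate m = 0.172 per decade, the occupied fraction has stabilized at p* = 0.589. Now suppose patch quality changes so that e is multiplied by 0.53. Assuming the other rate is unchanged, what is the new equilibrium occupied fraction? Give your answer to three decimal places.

Balance m(1−p*) = e·p* gives e = m(1−p*)/p* = 0.172×0.41100/0.58900 = 0.12002.
New p* = m/(m+e) = 0.17200/(0.17200+0.06361) = 0.73002.

0.730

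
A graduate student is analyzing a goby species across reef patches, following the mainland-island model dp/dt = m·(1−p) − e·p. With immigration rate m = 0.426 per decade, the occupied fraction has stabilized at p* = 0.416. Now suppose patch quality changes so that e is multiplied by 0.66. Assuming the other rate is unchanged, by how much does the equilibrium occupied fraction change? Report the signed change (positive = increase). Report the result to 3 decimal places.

0.103

Balance m(1−p*) = e·p* gives e = m(1−p*)/p* = 0.426×0.58400/0.41600 = 0.59804.
New p* = m/(m+e) = 0.42600/(0.42600+0.39471) = 0.51906.
Δp* = 0.51906 − 0.41600 = +0.10306.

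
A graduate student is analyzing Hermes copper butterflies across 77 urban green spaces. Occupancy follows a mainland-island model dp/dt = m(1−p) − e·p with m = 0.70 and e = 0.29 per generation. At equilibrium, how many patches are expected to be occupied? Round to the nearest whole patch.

p* = m/(m+e) = 0.70/0.9900 = 0.7071.
Expected occupied patches = N × p* = 77 × 0.7071 = 54.44 ≈ 54.

54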